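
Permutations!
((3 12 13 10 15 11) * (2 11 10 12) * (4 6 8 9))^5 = (2 3 11)(4 6 8 9)(10 15)(12 13) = ((2 11 3)(4 6 8 9)(10 15)(12 13))^5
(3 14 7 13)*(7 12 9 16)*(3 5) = (3 14 12 9 16 7 13 5) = [0, 1, 2, 14, 4, 3, 6, 13, 8, 16, 10, 11, 9, 5, 12, 15, 7]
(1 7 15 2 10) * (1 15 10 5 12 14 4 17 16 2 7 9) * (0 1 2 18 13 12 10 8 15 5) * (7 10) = (0 1 9 2)(4 17 16 18 13 12 14)(5 7 8 15 10) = [1, 9, 0, 3, 17, 7, 6, 8, 15, 2, 5, 11, 14, 12, 4, 10, 18, 16, 13]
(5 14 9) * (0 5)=(0 5 14 9)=[5, 1, 2, 3, 4, 14, 6, 7, 8, 0, 10, 11, 12, 13, 9]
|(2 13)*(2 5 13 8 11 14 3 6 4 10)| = 8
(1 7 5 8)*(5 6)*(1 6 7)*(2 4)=[0, 1, 4, 3, 2, 8, 5, 7, 6]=(2 4)(5 8 6)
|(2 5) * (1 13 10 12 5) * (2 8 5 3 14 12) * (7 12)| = |(1 13 10 2)(3 14 7 12)(5 8)| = 4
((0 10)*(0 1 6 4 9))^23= ((0 10 1 6 4 9))^23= (0 9 4 6 1 10)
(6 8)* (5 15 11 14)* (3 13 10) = (3 13 10)(5 15 11 14)(6 8) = [0, 1, 2, 13, 4, 15, 8, 7, 6, 9, 3, 14, 12, 10, 5, 11]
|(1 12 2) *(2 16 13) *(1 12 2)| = |(1 2 12 16 13)| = 5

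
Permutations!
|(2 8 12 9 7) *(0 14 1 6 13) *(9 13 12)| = 12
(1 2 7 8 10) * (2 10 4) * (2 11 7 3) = (1 10)(2 3)(4 11 7 8) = [0, 10, 3, 2, 11, 5, 6, 8, 4, 9, 1, 7]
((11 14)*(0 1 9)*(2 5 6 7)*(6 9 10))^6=((0 1 10 6 7 2 5 9)(11 14))^6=(14)(0 5 7 10)(1 9 2 6)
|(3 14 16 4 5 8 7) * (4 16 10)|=|(16)(3 14 10 4 5 8 7)|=7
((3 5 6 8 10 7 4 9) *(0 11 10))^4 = ((0 11 10 7 4 9 3 5 6 8))^4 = (0 4 6 10 3)(5 11 9 8 7)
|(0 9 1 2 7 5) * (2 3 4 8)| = 9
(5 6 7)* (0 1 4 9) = [1, 4, 2, 3, 9, 6, 7, 5, 8, 0] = (0 1 4 9)(5 6 7)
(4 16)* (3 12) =(3 12)(4 16) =[0, 1, 2, 12, 16, 5, 6, 7, 8, 9, 10, 11, 3, 13, 14, 15, 4]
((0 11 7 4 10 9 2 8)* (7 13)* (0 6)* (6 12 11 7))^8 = (0 11 2 4 6 12 9 7 13 8 10) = ((0 7 4 10 9 2 8 12 11 13 6))^8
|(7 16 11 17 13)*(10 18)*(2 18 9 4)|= 5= |(2 18 10 9 4)(7 16 11 17 13)|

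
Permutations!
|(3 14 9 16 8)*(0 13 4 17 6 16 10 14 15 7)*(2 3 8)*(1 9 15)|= |(0 13 4 17 6 16 2 3 1 9 10 14 15 7)|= 14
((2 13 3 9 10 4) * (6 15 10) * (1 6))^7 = ((1 6 15 10 4 2 13 3 9))^7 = (1 3 2 10 6 9 13 4 15)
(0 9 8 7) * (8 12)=(0 9 12 8 7)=[9, 1, 2, 3, 4, 5, 6, 0, 7, 12, 10, 11, 8]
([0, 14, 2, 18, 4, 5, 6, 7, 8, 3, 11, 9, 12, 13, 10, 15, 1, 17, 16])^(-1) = (1 16 18 3 9 11 10 14)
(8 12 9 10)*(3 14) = (3 14)(8 12 9 10) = [0, 1, 2, 14, 4, 5, 6, 7, 12, 10, 8, 11, 9, 13, 3]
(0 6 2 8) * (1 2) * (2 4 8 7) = (0 6 1 4 8)(2 7) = [6, 4, 7, 3, 8, 5, 1, 2, 0]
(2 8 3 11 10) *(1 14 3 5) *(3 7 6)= [0, 14, 8, 11, 4, 1, 3, 6, 5, 9, 2, 10, 12, 13, 7]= (1 14 7 6 3 11 10 2 8 5)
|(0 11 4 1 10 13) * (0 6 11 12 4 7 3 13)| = 5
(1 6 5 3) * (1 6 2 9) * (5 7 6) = (1 2 9)(3 5)(6 7) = [0, 2, 9, 5, 4, 3, 7, 6, 8, 1]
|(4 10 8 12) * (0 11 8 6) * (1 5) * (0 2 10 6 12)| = |(0 11 8)(1 5)(2 10 12 4 6)| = 30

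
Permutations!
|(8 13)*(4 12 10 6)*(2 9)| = |(2 9)(4 12 10 6)(8 13)| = 4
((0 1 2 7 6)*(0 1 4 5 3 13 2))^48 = (0 3 7)(1 5 2)(4 13 6) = ((0 4 5 3 13 2 7 6 1))^48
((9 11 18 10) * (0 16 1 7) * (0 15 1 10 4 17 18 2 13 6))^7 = ((0 16 10 9 11 2 13 6)(1 7 15)(4 17 18))^7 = (0 6 13 2 11 9 10 16)(1 7 15)(4 17 18)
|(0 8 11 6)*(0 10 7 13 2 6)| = |(0 8 11)(2 6 10 7 13)| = 15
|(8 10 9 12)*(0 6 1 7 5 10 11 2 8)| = |(0 6 1 7 5 10 9 12)(2 8 11)| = 24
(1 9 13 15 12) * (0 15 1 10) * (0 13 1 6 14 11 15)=[0, 9, 2, 3, 4, 5, 14, 7, 8, 1, 13, 15, 10, 6, 11, 12]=(1 9)(6 14 11 15 12 10 13)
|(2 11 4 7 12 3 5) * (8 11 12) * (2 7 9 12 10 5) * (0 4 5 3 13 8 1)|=|(0 4 9 12 13 8 11 5 7 1)(2 10 3)|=30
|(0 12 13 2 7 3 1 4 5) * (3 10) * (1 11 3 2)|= 6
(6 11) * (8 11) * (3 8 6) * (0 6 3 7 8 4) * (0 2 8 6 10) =(0 10)(2 8 11 7 6 3 4) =[10, 1, 8, 4, 2, 5, 3, 6, 11, 9, 0, 7]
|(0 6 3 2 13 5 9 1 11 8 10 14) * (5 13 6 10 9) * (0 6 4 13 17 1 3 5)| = |(0 10 14 6 5)(1 11 8 9 3 2 4 13 17)| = 45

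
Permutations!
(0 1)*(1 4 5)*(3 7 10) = [4, 0, 2, 7, 5, 1, 6, 10, 8, 9, 3] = (0 4 5 1)(3 7 10)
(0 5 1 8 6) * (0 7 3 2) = (0 5 1 8 6 7 3 2) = [5, 8, 0, 2, 4, 1, 7, 3, 6]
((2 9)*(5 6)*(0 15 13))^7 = ((0 15 13)(2 9)(5 6))^7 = (0 15 13)(2 9)(5 6)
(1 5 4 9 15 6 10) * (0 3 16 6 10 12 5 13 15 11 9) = (0 3 16 6 12 5 4)(1 13 15 10)(9 11) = [3, 13, 2, 16, 0, 4, 12, 7, 8, 11, 1, 9, 5, 15, 14, 10, 6]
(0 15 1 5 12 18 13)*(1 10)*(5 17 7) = (0 15 10 1 17 7 5 12 18 13) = [15, 17, 2, 3, 4, 12, 6, 5, 8, 9, 1, 11, 18, 0, 14, 10, 16, 7, 13]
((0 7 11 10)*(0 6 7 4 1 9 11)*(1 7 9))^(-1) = (0 7 4)(6 10 11 9) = ((0 4 7)(6 9 11 10))^(-1)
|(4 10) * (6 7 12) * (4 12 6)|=|(4 10 12)(6 7)|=6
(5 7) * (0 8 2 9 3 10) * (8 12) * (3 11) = (0 12 8 2 9 11 3 10)(5 7) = [12, 1, 9, 10, 4, 7, 6, 5, 2, 11, 0, 3, 8]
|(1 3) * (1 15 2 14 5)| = 6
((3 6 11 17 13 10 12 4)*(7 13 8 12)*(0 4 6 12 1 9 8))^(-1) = ((0 4 3 12 6 11 17)(1 9 8)(7 13 10))^(-1) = (0 17 11 6 12 3 4)(1 8 9)(7 10 13)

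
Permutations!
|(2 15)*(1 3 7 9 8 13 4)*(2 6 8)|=10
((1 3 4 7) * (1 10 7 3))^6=(10)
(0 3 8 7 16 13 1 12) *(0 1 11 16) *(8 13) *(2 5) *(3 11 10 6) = [11, 12, 5, 13, 4, 2, 3, 0, 7, 9, 6, 16, 1, 10, 14, 15, 8] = (0 11 16 8 7)(1 12)(2 5)(3 13 10 6)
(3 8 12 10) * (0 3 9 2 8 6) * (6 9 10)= [3, 1, 8, 9, 4, 5, 0, 7, 12, 2, 10, 11, 6]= (0 3 9 2 8 12 6)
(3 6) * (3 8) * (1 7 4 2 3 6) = (1 7 4 2 3)(6 8) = [0, 7, 3, 1, 2, 5, 8, 4, 6]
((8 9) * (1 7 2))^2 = (9)(1 2 7)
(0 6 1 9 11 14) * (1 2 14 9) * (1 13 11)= [6, 13, 14, 3, 4, 5, 2, 7, 8, 1, 10, 9, 12, 11, 0]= (0 6 2 14)(1 13 11 9)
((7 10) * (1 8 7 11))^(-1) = ((1 8 7 10 11))^(-1) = (1 11 10 7 8)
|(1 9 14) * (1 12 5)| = 5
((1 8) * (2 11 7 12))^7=((1 8)(2 11 7 12))^7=(1 8)(2 12 7 11)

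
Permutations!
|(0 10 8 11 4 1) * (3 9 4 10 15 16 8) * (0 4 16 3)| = 8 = |(0 15 3 9 16 8 11 10)(1 4)|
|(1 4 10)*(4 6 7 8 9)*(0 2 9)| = 9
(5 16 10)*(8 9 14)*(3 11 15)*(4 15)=[0, 1, 2, 11, 15, 16, 6, 7, 9, 14, 5, 4, 12, 13, 8, 3, 10]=(3 11 4 15)(5 16 10)(8 9 14)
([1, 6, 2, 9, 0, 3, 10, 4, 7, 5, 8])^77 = [0, 1, 2, 5, 4, 9, 6, 7, 8, 3, 10]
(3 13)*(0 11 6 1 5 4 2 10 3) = [11, 5, 10, 13, 2, 4, 1, 7, 8, 9, 3, 6, 12, 0] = (0 11 6 1 5 4 2 10 3 13)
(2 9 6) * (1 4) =(1 4)(2 9 6) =[0, 4, 9, 3, 1, 5, 2, 7, 8, 6]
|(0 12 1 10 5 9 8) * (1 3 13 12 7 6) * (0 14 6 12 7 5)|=8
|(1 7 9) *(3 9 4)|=5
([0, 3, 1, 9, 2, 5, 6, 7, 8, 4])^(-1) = [0, 2, 4, 1, 9, 5, 6, 7, 8, 3]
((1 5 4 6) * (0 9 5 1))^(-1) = (0 6 4 5 9) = ((0 9 5 4 6))^(-1)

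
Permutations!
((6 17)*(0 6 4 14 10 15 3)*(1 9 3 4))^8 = (0 17 9)(1 3 6)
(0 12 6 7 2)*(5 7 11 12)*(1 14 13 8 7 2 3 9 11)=[5, 14, 0, 9, 4, 2, 1, 3, 7, 11, 10, 12, 6, 8, 13]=(0 5 2)(1 14 13 8 7 3 9 11 12 6)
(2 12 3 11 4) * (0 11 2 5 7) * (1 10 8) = (0 11 4 5 7)(1 10 8)(2 12 3) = [11, 10, 12, 2, 5, 7, 6, 0, 1, 9, 8, 4, 3]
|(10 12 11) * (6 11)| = |(6 11 10 12)| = 4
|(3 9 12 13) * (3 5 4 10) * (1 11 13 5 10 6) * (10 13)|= 9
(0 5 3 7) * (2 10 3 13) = (0 5 13 2 10 3 7) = [5, 1, 10, 7, 4, 13, 6, 0, 8, 9, 3, 11, 12, 2]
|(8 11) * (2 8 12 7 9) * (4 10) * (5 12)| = 14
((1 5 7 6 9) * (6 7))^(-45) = ((1 5 6 9))^(-45) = (1 9 6 5)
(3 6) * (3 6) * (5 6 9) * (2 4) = [0, 1, 4, 3, 2, 6, 9, 7, 8, 5] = (2 4)(5 6 9)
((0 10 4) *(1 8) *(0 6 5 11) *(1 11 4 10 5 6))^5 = (0 11 8 1 4 5)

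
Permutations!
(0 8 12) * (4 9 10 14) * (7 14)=(0 8 12)(4 9 10 7 14)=[8, 1, 2, 3, 9, 5, 6, 14, 12, 10, 7, 11, 0, 13, 4]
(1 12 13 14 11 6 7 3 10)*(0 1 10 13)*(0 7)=[1, 12, 2, 13, 4, 5, 0, 3, 8, 9, 10, 6, 7, 14, 11]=(0 1 12 7 3 13 14 11 6)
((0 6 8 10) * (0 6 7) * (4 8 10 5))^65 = ((0 7)(4 8 5)(6 10))^65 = (0 7)(4 5 8)(6 10)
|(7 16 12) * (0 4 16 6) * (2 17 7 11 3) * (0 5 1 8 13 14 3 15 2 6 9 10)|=|(0 4 16 12 11 15 2 17 7 9 10)(1 8 13 14 3 6 5)|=77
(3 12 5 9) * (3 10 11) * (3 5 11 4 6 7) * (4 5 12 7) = (3 7)(4 6)(5 9 10)(11 12) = [0, 1, 2, 7, 6, 9, 4, 3, 8, 10, 5, 12, 11]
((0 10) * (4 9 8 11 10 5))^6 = ((0 5 4 9 8 11 10))^6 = (0 10 11 8 9 4 5)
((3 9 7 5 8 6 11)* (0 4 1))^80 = (0 1 4)(3 5 11 7 6 9 8)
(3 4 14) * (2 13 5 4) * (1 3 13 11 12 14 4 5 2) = (1 3)(2 11 12 14 13) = [0, 3, 11, 1, 4, 5, 6, 7, 8, 9, 10, 12, 14, 2, 13]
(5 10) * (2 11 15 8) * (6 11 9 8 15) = (15)(2 9 8)(5 10)(6 11) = [0, 1, 9, 3, 4, 10, 11, 7, 2, 8, 5, 6, 12, 13, 14, 15]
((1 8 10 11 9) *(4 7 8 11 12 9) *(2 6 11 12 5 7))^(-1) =((1 12 9)(2 6 11 4)(5 7 8 10))^(-1) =(1 9 12)(2 4 11 6)(5 10 8 7)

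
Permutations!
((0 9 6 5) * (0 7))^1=(0 9 6 5 7)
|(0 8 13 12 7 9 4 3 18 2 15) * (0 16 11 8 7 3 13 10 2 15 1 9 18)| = |(0 7 18 15 16 11 8 10 2 1 9 4 13 12 3)| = 15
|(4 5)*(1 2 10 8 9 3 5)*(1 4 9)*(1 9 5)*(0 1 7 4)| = 9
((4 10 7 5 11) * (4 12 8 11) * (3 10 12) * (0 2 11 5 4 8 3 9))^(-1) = ((0 2 11 9)(3 10 7 4 12)(5 8))^(-1) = (0 9 11 2)(3 12 4 7 10)(5 8)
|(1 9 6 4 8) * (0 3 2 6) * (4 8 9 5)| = 9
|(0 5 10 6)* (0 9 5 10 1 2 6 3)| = 15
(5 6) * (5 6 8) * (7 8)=(5 7 8)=[0, 1, 2, 3, 4, 7, 6, 8, 5]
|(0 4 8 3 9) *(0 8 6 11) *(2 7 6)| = |(0 4 2 7 6 11)(3 9 8)| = 6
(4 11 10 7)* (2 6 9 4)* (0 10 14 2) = (0 10 7)(2 6 9 4 11 14) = [10, 1, 6, 3, 11, 5, 9, 0, 8, 4, 7, 14, 12, 13, 2]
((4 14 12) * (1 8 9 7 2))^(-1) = (1 2 7 9 8)(4 12 14)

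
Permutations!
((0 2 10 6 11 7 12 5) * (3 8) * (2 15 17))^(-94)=((0 15 17 2 10 6 11 7 12 5)(3 8))^(-94)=(0 11 17 12 10)(2 5 6 15 7)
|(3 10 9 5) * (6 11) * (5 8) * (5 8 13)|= |(3 10 9 13 5)(6 11)|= 10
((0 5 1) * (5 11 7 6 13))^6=((0 11 7 6 13 5 1))^6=(0 1 5 13 6 7 11)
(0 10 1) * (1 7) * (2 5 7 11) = (0 10 11 2 5 7 1) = [10, 0, 5, 3, 4, 7, 6, 1, 8, 9, 11, 2]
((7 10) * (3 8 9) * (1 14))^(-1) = (1 14)(3 9 8)(7 10)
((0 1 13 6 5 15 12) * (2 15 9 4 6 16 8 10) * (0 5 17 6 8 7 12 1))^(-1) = ((1 13 16 7 12 5 9 4 8 10 2 15)(6 17))^(-1) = (1 15 2 10 8 4 9 5 12 7 16 13)(6 17)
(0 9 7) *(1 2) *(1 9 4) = (0 4 1 2 9 7) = [4, 2, 9, 3, 1, 5, 6, 0, 8, 7]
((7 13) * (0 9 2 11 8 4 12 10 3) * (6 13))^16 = (0 10 4 11 9 3 12 8 2)(6 13 7)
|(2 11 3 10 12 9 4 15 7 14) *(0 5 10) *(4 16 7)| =22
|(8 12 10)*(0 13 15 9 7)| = 15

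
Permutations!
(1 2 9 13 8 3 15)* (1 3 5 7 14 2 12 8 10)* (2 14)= (1 12 8 5 7 2 9 13 10)(3 15)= [0, 12, 9, 15, 4, 7, 6, 2, 5, 13, 1, 11, 8, 10, 14, 3]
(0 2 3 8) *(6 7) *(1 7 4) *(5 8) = [2, 7, 3, 5, 1, 8, 4, 6, 0] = (0 2 3 5 8)(1 7 6 4)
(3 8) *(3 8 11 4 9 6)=[0, 1, 2, 11, 9, 5, 3, 7, 8, 6, 10, 4]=(3 11 4 9 6)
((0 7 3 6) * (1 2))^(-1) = (0 6 3 7)(1 2)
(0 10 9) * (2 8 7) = [10, 1, 8, 3, 4, 5, 6, 2, 7, 0, 9] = (0 10 9)(2 8 7)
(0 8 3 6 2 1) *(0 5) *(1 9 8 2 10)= (0 2 9 8 3 6 10 1 5)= [2, 5, 9, 6, 4, 0, 10, 7, 3, 8, 1]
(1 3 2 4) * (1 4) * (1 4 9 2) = (1 3)(2 4 9) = [0, 3, 4, 1, 9, 5, 6, 7, 8, 2]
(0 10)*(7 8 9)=[10, 1, 2, 3, 4, 5, 6, 8, 9, 7, 0]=(0 10)(7 8 9)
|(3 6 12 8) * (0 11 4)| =12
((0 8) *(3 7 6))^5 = (0 8)(3 6 7)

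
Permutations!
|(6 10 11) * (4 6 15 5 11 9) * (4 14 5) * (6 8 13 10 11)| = |(4 8 13 10 9 14 5 6 11 15)| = 10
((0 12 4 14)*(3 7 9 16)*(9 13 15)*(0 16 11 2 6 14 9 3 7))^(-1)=(0 3 15 13 7 16 14 6 2 11 9 4 12)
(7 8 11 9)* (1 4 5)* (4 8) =(1 8 11 9 7 4 5) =[0, 8, 2, 3, 5, 1, 6, 4, 11, 7, 10, 9]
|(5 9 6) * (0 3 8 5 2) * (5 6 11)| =15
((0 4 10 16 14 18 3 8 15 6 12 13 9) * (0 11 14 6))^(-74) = (0 18 13 10 8 11 6)(3 9 16 15 14 12 4)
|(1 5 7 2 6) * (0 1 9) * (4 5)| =8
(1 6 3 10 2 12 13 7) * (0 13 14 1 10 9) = [13, 6, 12, 9, 4, 5, 3, 10, 8, 0, 2, 11, 14, 7, 1] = (0 13 7 10 2 12 14 1 6 3 9)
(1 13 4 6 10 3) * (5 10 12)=(1 13 4 6 12 5 10 3)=[0, 13, 2, 1, 6, 10, 12, 7, 8, 9, 3, 11, 5, 4]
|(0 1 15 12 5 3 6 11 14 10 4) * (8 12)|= |(0 1 15 8 12 5 3 6 11 14 10 4)|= 12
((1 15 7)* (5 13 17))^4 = ((1 15 7)(5 13 17))^4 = (1 15 7)(5 13 17)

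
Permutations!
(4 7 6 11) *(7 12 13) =(4 12 13 7 6 11) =[0, 1, 2, 3, 12, 5, 11, 6, 8, 9, 10, 4, 13, 7]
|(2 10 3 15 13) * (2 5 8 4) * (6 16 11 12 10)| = |(2 6 16 11 12 10 3 15 13 5 8 4)| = 12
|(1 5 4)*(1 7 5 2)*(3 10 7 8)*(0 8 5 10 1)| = 10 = |(0 8 3 1 2)(4 5)(7 10)|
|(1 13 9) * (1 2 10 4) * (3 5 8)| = |(1 13 9 2 10 4)(3 5 8)| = 6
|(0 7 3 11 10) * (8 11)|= |(0 7 3 8 11 10)|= 6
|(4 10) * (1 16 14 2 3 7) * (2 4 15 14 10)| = |(1 16 10 15 14 4 2 3 7)| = 9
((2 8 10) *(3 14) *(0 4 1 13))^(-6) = (14)(0 1)(4 13)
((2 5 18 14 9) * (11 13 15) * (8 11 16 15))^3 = (2 14 5 9 18)(15 16)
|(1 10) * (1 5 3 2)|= 5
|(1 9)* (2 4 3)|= 6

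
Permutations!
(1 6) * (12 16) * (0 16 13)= (0 16 12 13)(1 6)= [16, 6, 2, 3, 4, 5, 1, 7, 8, 9, 10, 11, 13, 0, 14, 15, 12]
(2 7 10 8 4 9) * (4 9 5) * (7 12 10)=(2 12 10 8 9)(4 5)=[0, 1, 12, 3, 5, 4, 6, 7, 9, 2, 8, 11, 10]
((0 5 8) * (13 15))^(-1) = (0 8 5)(13 15)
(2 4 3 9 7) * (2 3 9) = [0, 1, 4, 2, 9, 5, 6, 3, 8, 7] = (2 4 9 7 3)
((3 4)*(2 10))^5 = (2 10)(3 4)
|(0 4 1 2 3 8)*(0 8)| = 5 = |(8)(0 4 1 2 3)|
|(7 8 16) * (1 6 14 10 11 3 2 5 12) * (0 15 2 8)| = 14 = |(0 15 2 5 12 1 6 14 10 11 3 8 16 7)|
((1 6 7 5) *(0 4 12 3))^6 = (0 12)(1 7)(3 4)(5 6)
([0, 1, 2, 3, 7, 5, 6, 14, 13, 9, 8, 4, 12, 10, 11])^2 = [0, 1, 2, 3, 14, 5, 6, 11, 10, 9, 13, 7, 12, 8, 4]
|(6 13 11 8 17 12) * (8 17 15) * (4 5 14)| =|(4 5 14)(6 13 11 17 12)(8 15)| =30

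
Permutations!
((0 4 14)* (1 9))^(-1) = ((0 4 14)(1 9))^(-1) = (0 14 4)(1 9)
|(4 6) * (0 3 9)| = 6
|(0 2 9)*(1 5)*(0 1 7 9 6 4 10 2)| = 4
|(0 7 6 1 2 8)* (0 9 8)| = 10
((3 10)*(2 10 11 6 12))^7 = ((2 10 3 11 6 12))^7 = (2 10 3 11 6 12)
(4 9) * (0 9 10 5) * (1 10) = (0 9 4 1 10 5) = [9, 10, 2, 3, 1, 0, 6, 7, 8, 4, 5]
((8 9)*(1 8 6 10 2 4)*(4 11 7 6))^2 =(1 9)(2 7 10 11 6)(4 8)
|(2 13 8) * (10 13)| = 4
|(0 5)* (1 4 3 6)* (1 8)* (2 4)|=|(0 5)(1 2 4 3 6 8)|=6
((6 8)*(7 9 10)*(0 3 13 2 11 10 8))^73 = (0 2 7 6 13 10 8 3 11 9)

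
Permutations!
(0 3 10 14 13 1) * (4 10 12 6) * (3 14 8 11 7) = [14, 0, 2, 12, 10, 5, 4, 3, 11, 9, 8, 7, 6, 1, 13] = (0 14 13 1)(3 12 6 4 10 8 11 7)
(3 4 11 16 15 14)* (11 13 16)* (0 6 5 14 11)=(0 6 5 14 3 4 13 16 15 11)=[6, 1, 2, 4, 13, 14, 5, 7, 8, 9, 10, 0, 12, 16, 3, 11, 15]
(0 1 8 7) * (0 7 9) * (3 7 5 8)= (0 1 3 7 5 8 9)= [1, 3, 2, 7, 4, 8, 6, 5, 9, 0]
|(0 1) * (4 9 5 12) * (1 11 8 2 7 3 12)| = 11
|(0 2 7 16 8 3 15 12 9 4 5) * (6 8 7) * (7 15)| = 12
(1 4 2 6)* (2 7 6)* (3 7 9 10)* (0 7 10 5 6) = (0 7)(1 4 9 5 6)(3 10) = [7, 4, 2, 10, 9, 6, 1, 0, 8, 5, 3]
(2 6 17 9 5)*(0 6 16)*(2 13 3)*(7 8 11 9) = [6, 1, 16, 2, 4, 13, 17, 8, 11, 5, 10, 9, 12, 3, 14, 15, 0, 7] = (0 6 17 7 8 11 9 5 13 3 2 16)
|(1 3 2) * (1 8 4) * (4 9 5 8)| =12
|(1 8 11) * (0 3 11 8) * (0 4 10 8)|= 7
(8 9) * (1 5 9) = (1 5 9 8) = [0, 5, 2, 3, 4, 9, 6, 7, 1, 8]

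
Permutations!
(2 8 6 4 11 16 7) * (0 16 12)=(0 16 7 2 8 6 4 11 12)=[16, 1, 8, 3, 11, 5, 4, 2, 6, 9, 10, 12, 0, 13, 14, 15, 7]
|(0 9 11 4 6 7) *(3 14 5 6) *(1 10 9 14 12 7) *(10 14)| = |(0 10 9 11 4 3 12 7)(1 14 5 6)| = 8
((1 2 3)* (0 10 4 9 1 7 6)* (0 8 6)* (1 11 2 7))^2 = (0 4 11 3 7 10 9 2 1)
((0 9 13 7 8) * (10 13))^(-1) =((0 9 10 13 7 8))^(-1) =(0 8 7 13 10 9)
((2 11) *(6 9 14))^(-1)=((2 11)(6 9 14))^(-1)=(2 11)(6 14 9)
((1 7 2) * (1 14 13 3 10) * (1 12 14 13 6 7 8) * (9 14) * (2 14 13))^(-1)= (1 8)(3 13 9 12 10)(6 14 7)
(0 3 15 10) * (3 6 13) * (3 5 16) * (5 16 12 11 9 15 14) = (0 6 13 16 3 14 5 12 11 9 15 10) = [6, 1, 2, 14, 4, 12, 13, 7, 8, 15, 0, 9, 11, 16, 5, 10, 3]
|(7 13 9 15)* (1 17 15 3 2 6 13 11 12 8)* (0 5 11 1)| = 20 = |(0 5 11 12 8)(1 17 15 7)(2 6 13 9 3)|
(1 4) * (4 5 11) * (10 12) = (1 5 11 4)(10 12) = [0, 5, 2, 3, 1, 11, 6, 7, 8, 9, 12, 4, 10]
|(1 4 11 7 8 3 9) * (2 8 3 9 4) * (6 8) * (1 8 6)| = |(1 2)(3 4 11 7)(8 9)| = 4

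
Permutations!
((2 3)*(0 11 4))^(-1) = (0 4 11)(2 3) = ((0 11 4)(2 3))^(-1)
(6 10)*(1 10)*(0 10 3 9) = (0 10 6 1 3 9) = [10, 3, 2, 9, 4, 5, 1, 7, 8, 0, 6]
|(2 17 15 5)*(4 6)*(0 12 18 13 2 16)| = 18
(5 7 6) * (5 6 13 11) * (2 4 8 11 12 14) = (2 4 8 11 5 7 13 12 14) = [0, 1, 4, 3, 8, 7, 6, 13, 11, 9, 10, 5, 14, 12, 2]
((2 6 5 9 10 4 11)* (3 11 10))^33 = (2 9)(3 6)(4 10)(5 11)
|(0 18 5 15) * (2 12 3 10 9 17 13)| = |(0 18 5 15)(2 12 3 10 9 17 13)| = 28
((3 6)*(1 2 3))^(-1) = (1 6 3 2)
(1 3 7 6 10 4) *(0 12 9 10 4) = (0 12 9 10)(1 3 7 6 4) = [12, 3, 2, 7, 1, 5, 4, 6, 8, 10, 0, 11, 9]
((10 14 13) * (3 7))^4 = ((3 7)(10 14 13))^4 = (10 14 13)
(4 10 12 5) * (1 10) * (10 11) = (1 11 10 12 5 4) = [0, 11, 2, 3, 1, 4, 6, 7, 8, 9, 12, 10, 5]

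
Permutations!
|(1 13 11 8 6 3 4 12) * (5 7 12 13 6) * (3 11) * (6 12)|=30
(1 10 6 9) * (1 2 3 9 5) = [0, 10, 3, 9, 4, 1, 5, 7, 8, 2, 6] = (1 10 6 5)(2 3 9)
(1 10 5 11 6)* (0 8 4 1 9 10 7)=(0 8 4 1 7)(5 11 6 9 10)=[8, 7, 2, 3, 1, 11, 9, 0, 4, 10, 5, 6]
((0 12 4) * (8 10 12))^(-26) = (0 4 12 10 8)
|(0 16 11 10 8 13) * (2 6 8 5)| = 9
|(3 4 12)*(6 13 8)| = 3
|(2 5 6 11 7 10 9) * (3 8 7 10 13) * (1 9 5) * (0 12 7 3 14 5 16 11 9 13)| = |(0 12 7)(1 13 14 5 6 9 2)(3 8)(10 16 11)| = 42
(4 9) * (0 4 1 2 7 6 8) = (0 4 9 1 2 7 6 8) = [4, 2, 7, 3, 9, 5, 8, 6, 0, 1]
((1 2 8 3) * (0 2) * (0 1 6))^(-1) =((0 2 8 3 6))^(-1) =(0 6 3 8 2)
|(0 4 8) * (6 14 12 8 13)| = 7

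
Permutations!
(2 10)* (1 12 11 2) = (1 12 11 2 10) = [0, 12, 10, 3, 4, 5, 6, 7, 8, 9, 1, 2, 11]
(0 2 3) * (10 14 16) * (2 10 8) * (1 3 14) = (0 10 1 3)(2 14 16 8) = [10, 3, 14, 0, 4, 5, 6, 7, 2, 9, 1, 11, 12, 13, 16, 15, 8]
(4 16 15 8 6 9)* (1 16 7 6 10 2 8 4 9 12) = [0, 16, 8, 3, 7, 5, 12, 6, 10, 9, 2, 11, 1, 13, 14, 4, 15] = (1 16 15 4 7 6 12)(2 8 10)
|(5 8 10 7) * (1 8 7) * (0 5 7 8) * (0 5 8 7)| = |(0 8 10 1 5 7)| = 6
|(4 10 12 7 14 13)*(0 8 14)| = 8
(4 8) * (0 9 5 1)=(0 9 5 1)(4 8)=[9, 0, 2, 3, 8, 1, 6, 7, 4, 5]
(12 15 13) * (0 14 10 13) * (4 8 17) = (0 14 10 13 12 15)(4 8 17) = [14, 1, 2, 3, 8, 5, 6, 7, 17, 9, 13, 11, 15, 12, 10, 0, 16, 4]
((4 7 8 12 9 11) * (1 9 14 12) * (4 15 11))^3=(1 7 9 8 4)(11 15)(12 14)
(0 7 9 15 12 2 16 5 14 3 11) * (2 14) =(0 7 9 15 12 14 3 11)(2 16 5) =[7, 1, 16, 11, 4, 2, 6, 9, 8, 15, 10, 0, 14, 13, 3, 12, 5]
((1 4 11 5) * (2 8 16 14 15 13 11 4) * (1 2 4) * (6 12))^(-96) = ((1 4)(2 8 16 14 15 13 11 5)(6 12))^(-96) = (16)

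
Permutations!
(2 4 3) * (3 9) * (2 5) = (2 4 9 3 5) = [0, 1, 4, 5, 9, 2, 6, 7, 8, 3]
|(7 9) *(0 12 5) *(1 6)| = |(0 12 5)(1 6)(7 9)| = 6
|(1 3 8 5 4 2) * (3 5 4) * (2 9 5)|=10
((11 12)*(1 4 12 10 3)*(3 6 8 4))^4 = (4 6 11)(8 10 12) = ((1 3)(4 12 11 10 6 8))^4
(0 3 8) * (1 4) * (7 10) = (0 3 8)(1 4)(7 10) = [3, 4, 2, 8, 1, 5, 6, 10, 0, 9, 7]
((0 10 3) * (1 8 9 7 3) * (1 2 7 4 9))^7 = (0 2 3 10 7)(1 8)(4 9) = ((0 10 2 7 3)(1 8)(4 9))^7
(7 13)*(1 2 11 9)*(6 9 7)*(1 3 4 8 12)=(1 2 11 7 13 6 9 3 4 8 12)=[0, 2, 11, 4, 8, 5, 9, 13, 12, 3, 10, 7, 1, 6]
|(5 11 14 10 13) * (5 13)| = 4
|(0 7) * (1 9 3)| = |(0 7)(1 9 3)| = 6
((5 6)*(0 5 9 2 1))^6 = ((0 5 6 9 2 1))^6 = (9)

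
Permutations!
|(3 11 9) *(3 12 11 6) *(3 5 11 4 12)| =|(3 6 5 11 9)(4 12)| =10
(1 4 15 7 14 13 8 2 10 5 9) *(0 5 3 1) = (0 5 9)(1 4 15 7 14 13 8 2 10 3) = [5, 4, 10, 1, 15, 9, 6, 14, 2, 0, 3, 11, 12, 8, 13, 7]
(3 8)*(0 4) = (0 4)(3 8) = [4, 1, 2, 8, 0, 5, 6, 7, 3]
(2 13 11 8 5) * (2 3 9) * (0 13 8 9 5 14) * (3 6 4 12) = [13, 1, 8, 5, 12, 6, 4, 7, 14, 2, 10, 9, 3, 11, 0] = (0 13 11 9 2 8 14)(3 5 6 4 12)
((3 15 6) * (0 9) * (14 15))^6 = ((0 9)(3 14 15 6))^6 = (3 15)(6 14)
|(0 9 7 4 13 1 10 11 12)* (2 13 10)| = |(0 9 7 4 10 11 12)(1 2 13)| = 21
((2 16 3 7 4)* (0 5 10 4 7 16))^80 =((0 5 10 4 2)(3 16))^80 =(16)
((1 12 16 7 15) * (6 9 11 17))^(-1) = (1 15 7 16 12)(6 17 11 9)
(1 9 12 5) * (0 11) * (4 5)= (0 11)(1 9 12 4 5)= [11, 9, 2, 3, 5, 1, 6, 7, 8, 12, 10, 0, 4]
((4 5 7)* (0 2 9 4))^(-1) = (0 7 5 4 9 2)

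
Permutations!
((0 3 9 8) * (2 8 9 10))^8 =(0 2 3 8 10)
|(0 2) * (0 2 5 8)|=|(0 5 8)|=3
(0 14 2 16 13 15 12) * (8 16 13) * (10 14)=[10, 1, 13, 3, 4, 5, 6, 7, 16, 9, 14, 11, 0, 15, 2, 12, 8]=(0 10 14 2 13 15 12)(8 16)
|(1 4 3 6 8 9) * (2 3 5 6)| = |(1 4 5 6 8 9)(2 3)| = 6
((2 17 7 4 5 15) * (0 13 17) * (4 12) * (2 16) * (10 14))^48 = ((0 13 17 7 12 4 5 15 16 2)(10 14))^48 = (0 16 5 12 17)(2 15 4 7 13)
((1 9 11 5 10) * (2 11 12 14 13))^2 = (1 12 13 11 10 9 14 2 5) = ((1 9 12 14 13 2 11 5 10))^2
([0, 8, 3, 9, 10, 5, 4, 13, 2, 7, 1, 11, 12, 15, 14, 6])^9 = [0, 4, 1, 8, 15, 5, 13, 3, 10, 2, 6, 11, 12, 9, 14, 7]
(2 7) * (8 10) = (2 7)(8 10) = [0, 1, 7, 3, 4, 5, 6, 2, 10, 9, 8]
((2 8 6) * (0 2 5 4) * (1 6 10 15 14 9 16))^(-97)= (0 4 5 6 1 16 9 14 15 10 8 2)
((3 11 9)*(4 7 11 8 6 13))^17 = (3 8 6 13 4 7 11 9)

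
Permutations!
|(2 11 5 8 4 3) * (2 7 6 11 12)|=|(2 12)(3 7 6 11 5 8 4)|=14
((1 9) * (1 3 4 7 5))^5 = (1 5 7 4 3 9)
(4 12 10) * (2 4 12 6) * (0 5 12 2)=[5, 1, 4, 3, 6, 12, 0, 7, 8, 9, 2, 11, 10]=(0 5 12 10 2 4 6)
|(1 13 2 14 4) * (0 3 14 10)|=8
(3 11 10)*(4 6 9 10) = (3 11 4 6 9 10) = [0, 1, 2, 11, 6, 5, 9, 7, 8, 10, 3, 4]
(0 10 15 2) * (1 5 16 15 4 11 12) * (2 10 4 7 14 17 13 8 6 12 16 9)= (0 4 11 16 15 10 7 14 17 13 8 6 12 1 5 9 2)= [4, 5, 0, 3, 11, 9, 12, 14, 6, 2, 7, 16, 1, 8, 17, 10, 15, 13]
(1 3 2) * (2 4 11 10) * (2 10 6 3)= (1 2)(3 4 11 6)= [0, 2, 1, 4, 11, 5, 3, 7, 8, 9, 10, 6]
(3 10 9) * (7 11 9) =(3 10 7 11 9) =[0, 1, 2, 10, 4, 5, 6, 11, 8, 3, 7, 9]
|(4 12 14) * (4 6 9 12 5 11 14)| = |(4 5 11 14 6 9 12)| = 7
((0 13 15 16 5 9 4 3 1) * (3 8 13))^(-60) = ((0 3 1)(4 8 13 15 16 5 9))^(-60) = (4 15 9 13 5 8 16)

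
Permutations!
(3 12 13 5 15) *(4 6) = (3 12 13 5 15)(4 6) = [0, 1, 2, 12, 6, 15, 4, 7, 8, 9, 10, 11, 13, 5, 14, 3]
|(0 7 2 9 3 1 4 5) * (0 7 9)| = 8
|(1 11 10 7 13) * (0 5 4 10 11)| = 7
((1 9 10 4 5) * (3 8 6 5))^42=(1 10 3 6)(4 8 5 9)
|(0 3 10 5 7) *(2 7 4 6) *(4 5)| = 7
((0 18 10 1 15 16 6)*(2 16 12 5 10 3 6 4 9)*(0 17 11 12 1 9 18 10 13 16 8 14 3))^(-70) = (0 12 8 4 17 9 13 3)(2 16 6 10 5 14 18 11)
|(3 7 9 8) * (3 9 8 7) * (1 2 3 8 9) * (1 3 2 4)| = 2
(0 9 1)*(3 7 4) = [9, 0, 2, 7, 3, 5, 6, 4, 8, 1] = (0 9 1)(3 7 4)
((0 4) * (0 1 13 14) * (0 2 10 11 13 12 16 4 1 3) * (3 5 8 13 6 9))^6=(0 8 6 16 2)(1 13 9 4 10)(3 5 11 12 14)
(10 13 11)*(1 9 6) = (1 9 6)(10 13 11) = [0, 9, 2, 3, 4, 5, 1, 7, 8, 6, 13, 10, 12, 11]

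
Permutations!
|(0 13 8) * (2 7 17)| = 3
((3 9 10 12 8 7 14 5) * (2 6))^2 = ((2 6)(3 9 10 12 8 7 14 5))^2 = (3 10 8 14)(5 9 12 7)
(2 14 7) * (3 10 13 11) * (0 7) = (0 7 2 14)(3 10 13 11) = [7, 1, 14, 10, 4, 5, 6, 2, 8, 9, 13, 3, 12, 11, 0]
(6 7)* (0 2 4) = [2, 1, 4, 3, 0, 5, 7, 6] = (0 2 4)(6 7)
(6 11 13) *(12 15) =(6 11 13)(12 15) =[0, 1, 2, 3, 4, 5, 11, 7, 8, 9, 10, 13, 15, 6, 14, 12]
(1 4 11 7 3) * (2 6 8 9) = [0, 4, 6, 1, 11, 5, 8, 3, 9, 2, 10, 7] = (1 4 11 7 3)(2 6 8 9)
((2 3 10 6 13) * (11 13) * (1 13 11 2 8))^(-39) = (13)(2 3 10 6)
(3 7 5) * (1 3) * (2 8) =(1 3 7 5)(2 8) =[0, 3, 8, 7, 4, 1, 6, 5, 2]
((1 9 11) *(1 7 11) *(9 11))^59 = (1 9 7 11)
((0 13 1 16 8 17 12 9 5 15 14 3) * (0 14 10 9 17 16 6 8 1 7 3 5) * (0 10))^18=(17)(0 14 13 5 7 15 3)(1 8)(6 16)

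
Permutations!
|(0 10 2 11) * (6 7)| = 4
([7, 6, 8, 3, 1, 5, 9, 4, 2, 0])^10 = [6, 7, 2, 3, 0, 5, 4, 9, 8, 1]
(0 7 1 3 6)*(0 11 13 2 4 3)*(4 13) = (0 7 1)(2 13)(3 6 11 4) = [7, 0, 13, 6, 3, 5, 11, 1, 8, 9, 10, 4, 12, 2]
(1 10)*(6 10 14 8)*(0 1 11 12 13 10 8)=(0 1 14)(6 8)(10 11 12 13)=[1, 14, 2, 3, 4, 5, 8, 7, 6, 9, 11, 12, 13, 10, 0]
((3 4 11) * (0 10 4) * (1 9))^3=((0 10 4 11 3)(1 9))^3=(0 11 10 3 4)(1 9)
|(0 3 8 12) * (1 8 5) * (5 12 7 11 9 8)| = 12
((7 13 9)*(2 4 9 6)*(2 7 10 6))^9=(2 9 6 13 4 10 7)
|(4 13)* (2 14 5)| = |(2 14 5)(4 13)| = 6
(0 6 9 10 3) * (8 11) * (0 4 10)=(0 6 9)(3 4 10)(8 11)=[6, 1, 2, 4, 10, 5, 9, 7, 11, 0, 3, 8]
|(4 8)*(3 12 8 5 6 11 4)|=12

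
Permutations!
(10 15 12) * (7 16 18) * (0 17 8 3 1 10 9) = [17, 10, 2, 1, 4, 5, 6, 16, 3, 0, 15, 11, 9, 13, 14, 12, 18, 8, 7] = (0 17 8 3 1 10 15 12 9)(7 16 18)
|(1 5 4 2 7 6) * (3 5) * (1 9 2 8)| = 20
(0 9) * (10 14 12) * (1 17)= [9, 17, 2, 3, 4, 5, 6, 7, 8, 0, 14, 11, 10, 13, 12, 15, 16, 1]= (0 9)(1 17)(10 14 12)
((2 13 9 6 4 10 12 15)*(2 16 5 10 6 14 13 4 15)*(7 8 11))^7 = ((2 4 6 15 16 5 10 12)(7 8 11)(9 14 13))^7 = (2 12 10 5 16 15 6 4)(7 8 11)(9 14 13)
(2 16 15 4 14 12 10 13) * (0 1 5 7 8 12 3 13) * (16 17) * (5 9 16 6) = (0 1 9 16 15 4 14 3 13 2 17 6 5 7 8 12 10) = [1, 9, 17, 13, 14, 7, 5, 8, 12, 16, 0, 11, 10, 2, 3, 4, 15, 6]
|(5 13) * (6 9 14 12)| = |(5 13)(6 9 14 12)| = 4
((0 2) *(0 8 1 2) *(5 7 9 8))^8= (1 5 9)(2 7 8)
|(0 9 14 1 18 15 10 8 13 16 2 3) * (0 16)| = 9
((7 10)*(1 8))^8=(10)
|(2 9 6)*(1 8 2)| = |(1 8 2 9 6)| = 5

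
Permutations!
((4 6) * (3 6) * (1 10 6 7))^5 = (1 7 3 4 6 10)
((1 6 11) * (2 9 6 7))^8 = (1 2 6)(7 9 11)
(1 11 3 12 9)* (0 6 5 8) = (0 6 5 8)(1 11 3 12 9) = [6, 11, 2, 12, 4, 8, 5, 7, 0, 1, 10, 3, 9]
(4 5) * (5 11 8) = (4 11 8 5) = [0, 1, 2, 3, 11, 4, 6, 7, 5, 9, 10, 8]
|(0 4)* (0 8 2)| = 4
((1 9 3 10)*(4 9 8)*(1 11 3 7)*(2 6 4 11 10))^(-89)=((1 8 11 3 2 6 4 9 7))^(-89)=(1 8 11 3 2 6 4 9 7)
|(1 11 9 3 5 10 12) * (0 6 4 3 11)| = 8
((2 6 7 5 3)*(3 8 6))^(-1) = (2 3)(5 7 6 8)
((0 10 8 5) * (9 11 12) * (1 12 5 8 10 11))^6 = ((0 11 5)(1 12 9))^6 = (12)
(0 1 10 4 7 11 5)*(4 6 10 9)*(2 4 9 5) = [1, 5, 4, 3, 7, 0, 10, 11, 8, 9, 6, 2] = (0 1 5)(2 4 7 11)(6 10)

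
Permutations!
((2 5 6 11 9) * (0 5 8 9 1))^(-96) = (0 1 11 6 5)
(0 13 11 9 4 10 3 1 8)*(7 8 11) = [13, 11, 2, 1, 10, 5, 6, 8, 0, 4, 3, 9, 12, 7] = (0 13 7 8)(1 11 9 4 10 3)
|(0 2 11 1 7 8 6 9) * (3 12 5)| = 24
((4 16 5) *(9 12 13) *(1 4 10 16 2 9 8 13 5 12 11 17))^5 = ((1 4 2 9 11 17)(5 10 16 12)(8 13))^5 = (1 17 11 9 2 4)(5 10 16 12)(8 13)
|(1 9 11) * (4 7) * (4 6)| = 3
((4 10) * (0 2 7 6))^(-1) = ((0 2 7 6)(4 10))^(-1) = (0 6 7 2)(4 10)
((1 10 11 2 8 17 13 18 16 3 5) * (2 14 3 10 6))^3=((1 6 2 8 17 13 18 16 10 11 14 3 5))^3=(1 8 18 11 5 2 13 10 3 6 17 16 14)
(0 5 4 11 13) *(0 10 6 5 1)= (0 1)(4 11 13 10 6 5)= [1, 0, 2, 3, 11, 4, 5, 7, 8, 9, 6, 13, 12, 10]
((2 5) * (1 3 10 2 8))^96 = (10)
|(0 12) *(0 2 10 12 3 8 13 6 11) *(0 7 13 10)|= 12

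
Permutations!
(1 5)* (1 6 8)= (1 5 6 8)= [0, 5, 2, 3, 4, 6, 8, 7, 1]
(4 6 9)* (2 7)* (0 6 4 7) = [6, 1, 0, 3, 4, 5, 9, 2, 8, 7] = (0 6 9 7 2)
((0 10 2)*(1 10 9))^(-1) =(0 2 10 1 9)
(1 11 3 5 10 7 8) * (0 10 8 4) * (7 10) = (0 7 4)(1 11 3 5 8) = [7, 11, 2, 5, 0, 8, 6, 4, 1, 9, 10, 3]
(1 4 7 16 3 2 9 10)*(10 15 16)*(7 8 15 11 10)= (1 4 8 15 16 3 2 9 11 10)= [0, 4, 9, 2, 8, 5, 6, 7, 15, 11, 1, 10, 12, 13, 14, 16, 3]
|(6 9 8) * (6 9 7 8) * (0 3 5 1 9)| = |(0 3 5 1 9 6 7 8)| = 8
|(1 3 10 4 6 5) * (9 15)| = |(1 3 10 4 6 5)(9 15)| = 6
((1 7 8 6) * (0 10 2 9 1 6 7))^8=((0 10 2 9 1)(7 8))^8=(0 9 10 1 2)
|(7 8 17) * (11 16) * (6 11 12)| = |(6 11 16 12)(7 8 17)| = 12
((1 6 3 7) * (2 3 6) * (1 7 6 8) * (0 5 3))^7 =(8)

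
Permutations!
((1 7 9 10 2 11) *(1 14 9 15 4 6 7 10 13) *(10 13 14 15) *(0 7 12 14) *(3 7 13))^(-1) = (0 9 14 12 6 4 15 11 2 10 7 3 1 13)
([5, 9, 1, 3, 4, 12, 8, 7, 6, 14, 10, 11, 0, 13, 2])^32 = [12, 1, 2, 3, 4, 0, 6, 7, 8, 9, 10, 11, 5, 13, 14]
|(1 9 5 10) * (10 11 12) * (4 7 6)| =|(1 9 5 11 12 10)(4 7 6)| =6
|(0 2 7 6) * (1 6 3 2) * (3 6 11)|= 7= |(0 1 11 3 2 7 6)|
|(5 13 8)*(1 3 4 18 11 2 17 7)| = 24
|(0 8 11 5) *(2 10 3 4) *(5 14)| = |(0 8 11 14 5)(2 10 3 4)| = 20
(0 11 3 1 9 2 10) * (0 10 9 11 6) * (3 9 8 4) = [6, 11, 8, 1, 3, 5, 0, 7, 4, 2, 10, 9] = (0 6)(1 11 9 2 8 4 3)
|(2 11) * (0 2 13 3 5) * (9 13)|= 7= |(0 2 11 9 13 3 5)|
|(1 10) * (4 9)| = |(1 10)(4 9)| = 2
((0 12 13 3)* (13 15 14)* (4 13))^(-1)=(0 3 13 4 14 15 12)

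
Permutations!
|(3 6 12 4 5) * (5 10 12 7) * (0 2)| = 12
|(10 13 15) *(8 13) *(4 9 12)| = 12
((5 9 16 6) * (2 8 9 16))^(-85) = ((2 8 9)(5 16 6))^(-85) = (2 9 8)(5 6 16)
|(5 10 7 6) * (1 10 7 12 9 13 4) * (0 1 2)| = |(0 1 10 12 9 13 4 2)(5 7 6)| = 24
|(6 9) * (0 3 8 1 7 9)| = 7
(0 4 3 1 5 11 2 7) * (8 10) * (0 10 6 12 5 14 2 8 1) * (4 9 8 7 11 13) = [9, 14, 11, 0, 3, 13, 12, 10, 6, 8, 1, 7, 5, 4, 2] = (0 9 8 6 12 5 13 4 3)(1 14 2 11 7 10)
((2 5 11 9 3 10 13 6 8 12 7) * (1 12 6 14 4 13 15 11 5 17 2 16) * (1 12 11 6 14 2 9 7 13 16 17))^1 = ((1 11 7 17 9 3 10 15 6 8 14 4 16 12 13 2))^1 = (1 11 7 17 9 3 10 15 6 8 14 4 16 12 13 2)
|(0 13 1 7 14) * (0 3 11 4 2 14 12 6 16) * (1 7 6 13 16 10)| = 30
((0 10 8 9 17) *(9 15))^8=(0 8 9)(10 15 17)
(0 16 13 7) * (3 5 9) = (0 16 13 7)(3 5 9) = [16, 1, 2, 5, 4, 9, 6, 0, 8, 3, 10, 11, 12, 7, 14, 15, 13]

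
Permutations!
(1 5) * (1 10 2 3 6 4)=[0, 5, 3, 6, 1, 10, 4, 7, 8, 9, 2]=(1 5 10 2 3 6 4)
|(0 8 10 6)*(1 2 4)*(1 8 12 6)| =|(0 12 6)(1 2 4 8 10)| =15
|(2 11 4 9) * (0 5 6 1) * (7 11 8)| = 12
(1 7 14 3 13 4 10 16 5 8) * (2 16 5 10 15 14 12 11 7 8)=(1 8)(2 16 10 5)(3 13 4 15 14)(7 12 11)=[0, 8, 16, 13, 15, 2, 6, 12, 1, 9, 5, 7, 11, 4, 3, 14, 10]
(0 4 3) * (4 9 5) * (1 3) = (0 9 5 4 1 3) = [9, 3, 2, 0, 1, 4, 6, 7, 8, 5]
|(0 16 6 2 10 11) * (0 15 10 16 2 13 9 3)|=21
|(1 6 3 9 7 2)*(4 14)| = 6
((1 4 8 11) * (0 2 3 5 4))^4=((0 2 3 5 4 8 11 1))^4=(0 4)(1 5)(2 8)(3 11)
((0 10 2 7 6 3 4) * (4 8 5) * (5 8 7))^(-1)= (0 4 5 2 10)(3 6 7)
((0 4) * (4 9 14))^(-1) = (0 4 14 9) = ((0 9 14 4))^(-1)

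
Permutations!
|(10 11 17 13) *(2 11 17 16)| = |(2 11 16)(10 17 13)| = 3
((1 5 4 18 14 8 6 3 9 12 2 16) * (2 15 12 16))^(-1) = (1 16 9 3 6 8 14 18 4 5)(12 15)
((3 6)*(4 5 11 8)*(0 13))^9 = ((0 13)(3 6)(4 5 11 8))^9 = (0 13)(3 6)(4 5 11 8)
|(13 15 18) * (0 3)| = 6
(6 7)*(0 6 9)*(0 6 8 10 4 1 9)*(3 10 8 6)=[6, 9, 2, 10, 1, 5, 7, 0, 8, 3, 4]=(0 6 7)(1 9 3 10 4)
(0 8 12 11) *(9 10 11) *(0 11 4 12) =[8, 1, 2, 3, 12, 5, 6, 7, 0, 10, 4, 11, 9] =(0 8)(4 12 9 10)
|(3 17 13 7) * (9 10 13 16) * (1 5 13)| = 9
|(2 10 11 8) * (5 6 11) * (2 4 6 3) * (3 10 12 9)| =4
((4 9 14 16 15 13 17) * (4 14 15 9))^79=((9 15 13 17 14 16))^79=(9 15 13 17 14 16)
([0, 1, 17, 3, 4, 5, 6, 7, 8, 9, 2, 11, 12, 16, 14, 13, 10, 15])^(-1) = (2 10 16 13 15 17)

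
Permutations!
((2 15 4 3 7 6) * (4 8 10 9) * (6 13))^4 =(2 9 13 8 3)(4 6 10 7 15)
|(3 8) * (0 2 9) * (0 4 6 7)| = 6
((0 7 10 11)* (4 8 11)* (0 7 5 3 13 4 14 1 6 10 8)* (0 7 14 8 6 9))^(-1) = ((0 5 3 13 4 7 6 10 8 11 14 1 9))^(-1) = (0 9 1 14 11 8 10 6 7 4 13 3 5)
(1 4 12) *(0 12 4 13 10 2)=(0 12 1 13 10 2)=[12, 13, 0, 3, 4, 5, 6, 7, 8, 9, 2, 11, 1, 10]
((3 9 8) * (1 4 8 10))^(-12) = ((1 4 8 3 9 10))^(-12) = (10)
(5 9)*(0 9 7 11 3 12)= (0 9 5 7 11 3 12)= [9, 1, 2, 12, 4, 7, 6, 11, 8, 5, 10, 3, 0]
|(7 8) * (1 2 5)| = |(1 2 5)(7 8)| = 6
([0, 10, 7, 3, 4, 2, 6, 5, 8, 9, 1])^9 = (1 10)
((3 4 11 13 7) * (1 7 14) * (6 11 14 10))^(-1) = (1 14 4 3 7)(6 10 13 11)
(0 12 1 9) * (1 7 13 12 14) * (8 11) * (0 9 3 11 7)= (0 14 1 3 11 8 7 13 12)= [14, 3, 2, 11, 4, 5, 6, 13, 7, 9, 10, 8, 0, 12, 1]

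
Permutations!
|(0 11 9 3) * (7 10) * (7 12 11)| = 7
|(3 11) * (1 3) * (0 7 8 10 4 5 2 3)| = 10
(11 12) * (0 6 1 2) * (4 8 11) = [6, 2, 0, 3, 8, 5, 1, 7, 11, 9, 10, 12, 4] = (0 6 1 2)(4 8 11 12)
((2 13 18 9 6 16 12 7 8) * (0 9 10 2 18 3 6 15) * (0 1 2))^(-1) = ((0 9 15 1 2 13 3 6 16 12 7 8 18 10))^(-1) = (0 10 18 8 7 12 16 6 3 13 2 1 15 9)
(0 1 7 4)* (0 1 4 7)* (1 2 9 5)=(0 4 2 9 5 1)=[4, 0, 9, 3, 2, 1, 6, 7, 8, 5]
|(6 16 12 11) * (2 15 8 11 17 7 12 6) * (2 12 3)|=|(2 15 8 11 12 17 7 3)(6 16)|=8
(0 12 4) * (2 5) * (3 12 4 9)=(0 4)(2 5)(3 12 9)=[4, 1, 5, 12, 0, 2, 6, 7, 8, 3, 10, 11, 9]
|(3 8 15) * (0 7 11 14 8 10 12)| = |(0 7 11 14 8 15 3 10 12)| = 9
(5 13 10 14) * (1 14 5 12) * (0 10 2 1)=(0 10 5 13 2 1 14 12)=[10, 14, 1, 3, 4, 13, 6, 7, 8, 9, 5, 11, 0, 2, 12]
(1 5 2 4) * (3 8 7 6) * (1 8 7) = (1 5 2 4 8)(3 7 6) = [0, 5, 4, 7, 8, 2, 3, 6, 1]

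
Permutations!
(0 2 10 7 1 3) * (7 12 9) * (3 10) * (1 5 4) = (0 2 3)(1 10 12 9 7 5 4) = [2, 10, 3, 0, 1, 4, 6, 5, 8, 7, 12, 11, 9]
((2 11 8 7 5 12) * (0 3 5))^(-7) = ((0 3 5 12 2 11 8 7))^(-7) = (0 3 5 12 2 11 8 7)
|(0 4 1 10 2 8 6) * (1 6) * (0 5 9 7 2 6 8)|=|(0 4 8 1 10 6 5 9 7 2)|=10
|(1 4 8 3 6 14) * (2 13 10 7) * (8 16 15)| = 8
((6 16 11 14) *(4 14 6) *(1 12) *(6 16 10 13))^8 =(16)(6 13 10)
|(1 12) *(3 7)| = 2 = |(1 12)(3 7)|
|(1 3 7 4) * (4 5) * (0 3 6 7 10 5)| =8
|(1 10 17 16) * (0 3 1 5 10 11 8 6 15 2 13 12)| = 20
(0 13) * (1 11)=(0 13)(1 11)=[13, 11, 2, 3, 4, 5, 6, 7, 8, 9, 10, 1, 12, 0]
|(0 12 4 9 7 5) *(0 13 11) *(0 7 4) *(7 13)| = |(0 12)(4 9)(5 7)(11 13)| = 2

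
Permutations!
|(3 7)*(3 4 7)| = 2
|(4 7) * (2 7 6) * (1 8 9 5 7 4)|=15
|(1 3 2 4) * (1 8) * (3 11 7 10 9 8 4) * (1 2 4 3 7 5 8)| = |(1 11 5 8 2 7 10 9)(3 4)| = 8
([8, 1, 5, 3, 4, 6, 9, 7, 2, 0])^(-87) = (0 5)(2 9)(6 8)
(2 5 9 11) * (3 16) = (2 5 9 11)(3 16) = [0, 1, 5, 16, 4, 9, 6, 7, 8, 11, 10, 2, 12, 13, 14, 15, 3]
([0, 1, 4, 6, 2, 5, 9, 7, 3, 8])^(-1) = (2 4)(3 8 9 6)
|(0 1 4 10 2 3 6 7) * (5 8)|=8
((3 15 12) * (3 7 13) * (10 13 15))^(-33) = (15)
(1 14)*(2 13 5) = [0, 14, 13, 3, 4, 2, 6, 7, 8, 9, 10, 11, 12, 5, 1] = (1 14)(2 13 5)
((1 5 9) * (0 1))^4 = ((0 1 5 9))^4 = (9)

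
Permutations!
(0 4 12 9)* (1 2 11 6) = (0 4 12 9)(1 2 11 6) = [4, 2, 11, 3, 12, 5, 1, 7, 8, 0, 10, 6, 9]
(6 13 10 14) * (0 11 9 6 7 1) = (0 11 9 6 13 10 14 7 1) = [11, 0, 2, 3, 4, 5, 13, 1, 8, 6, 14, 9, 12, 10, 7]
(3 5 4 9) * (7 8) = [0, 1, 2, 5, 9, 4, 6, 8, 7, 3] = (3 5 4 9)(7 8)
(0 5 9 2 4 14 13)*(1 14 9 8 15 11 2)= [5, 14, 4, 3, 9, 8, 6, 7, 15, 1, 10, 2, 12, 0, 13, 11]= (0 5 8 15 11 2 4 9 1 14 13)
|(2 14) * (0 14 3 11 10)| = |(0 14 2 3 11 10)| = 6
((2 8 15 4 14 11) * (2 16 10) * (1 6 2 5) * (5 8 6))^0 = (16)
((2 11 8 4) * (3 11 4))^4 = (3 11 8)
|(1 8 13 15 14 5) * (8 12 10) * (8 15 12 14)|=15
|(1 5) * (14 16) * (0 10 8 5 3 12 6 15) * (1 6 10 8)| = 20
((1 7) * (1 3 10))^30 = ((1 7 3 10))^30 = (1 3)(7 10)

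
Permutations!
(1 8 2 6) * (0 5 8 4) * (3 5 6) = (0 6 1 4)(2 3 5 8) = [6, 4, 3, 5, 0, 8, 1, 7, 2]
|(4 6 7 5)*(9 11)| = |(4 6 7 5)(9 11)| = 4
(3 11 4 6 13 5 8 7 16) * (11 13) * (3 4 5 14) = (3 13 14)(4 6 11 5 8 7 16) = [0, 1, 2, 13, 6, 8, 11, 16, 7, 9, 10, 5, 12, 14, 3, 15, 4]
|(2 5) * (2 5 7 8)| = |(2 7 8)| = 3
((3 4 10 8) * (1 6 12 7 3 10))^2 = ((1 6 12 7 3 4)(8 10))^2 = (1 12 3)(4 6 7)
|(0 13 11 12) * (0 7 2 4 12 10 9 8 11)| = 4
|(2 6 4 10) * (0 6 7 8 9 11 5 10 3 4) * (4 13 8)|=|(0 6)(2 7 4 3 13 8 9 11 5 10)|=10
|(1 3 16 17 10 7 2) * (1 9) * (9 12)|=9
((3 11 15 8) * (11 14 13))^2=(3 13 15)(8 14 11)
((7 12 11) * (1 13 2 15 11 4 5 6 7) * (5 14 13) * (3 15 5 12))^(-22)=(1 4 13 5 7 15)(2 6 3 11 12 14)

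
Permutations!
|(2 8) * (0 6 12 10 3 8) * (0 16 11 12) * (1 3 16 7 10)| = 18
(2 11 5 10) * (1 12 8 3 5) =(1 12 8 3 5 10 2 11) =[0, 12, 11, 5, 4, 10, 6, 7, 3, 9, 2, 1, 8]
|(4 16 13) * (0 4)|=|(0 4 16 13)|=4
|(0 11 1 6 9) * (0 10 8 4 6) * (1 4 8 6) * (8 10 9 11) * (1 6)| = |(0 8 10 1)(4 6 11)| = 12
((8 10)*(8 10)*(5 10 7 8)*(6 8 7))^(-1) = (5 8 6 10)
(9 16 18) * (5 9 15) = (5 9 16 18 15) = [0, 1, 2, 3, 4, 9, 6, 7, 8, 16, 10, 11, 12, 13, 14, 5, 18, 17, 15]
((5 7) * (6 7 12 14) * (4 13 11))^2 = (4 11 13)(5 14 7 12 6)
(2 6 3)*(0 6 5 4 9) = (0 6 3 2 5 4 9) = [6, 1, 5, 2, 9, 4, 3, 7, 8, 0]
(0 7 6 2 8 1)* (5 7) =[5, 0, 8, 3, 4, 7, 2, 6, 1] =(0 5 7 6 2 8 1)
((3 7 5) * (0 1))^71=((0 1)(3 7 5))^71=(0 1)(3 5 7)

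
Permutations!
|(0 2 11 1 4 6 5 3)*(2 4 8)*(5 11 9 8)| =|(0 4 6 11 1 5 3)(2 9 8)| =21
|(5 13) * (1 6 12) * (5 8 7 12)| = |(1 6 5 13 8 7 12)| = 7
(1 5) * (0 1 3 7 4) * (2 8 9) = [1, 5, 8, 7, 0, 3, 6, 4, 9, 2] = (0 1 5 3 7 4)(2 8 9)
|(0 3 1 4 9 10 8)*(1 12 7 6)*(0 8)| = 9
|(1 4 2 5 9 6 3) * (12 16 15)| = 21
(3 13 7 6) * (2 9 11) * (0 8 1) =(0 8 1)(2 9 11)(3 13 7 6) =[8, 0, 9, 13, 4, 5, 3, 6, 1, 11, 10, 2, 12, 7]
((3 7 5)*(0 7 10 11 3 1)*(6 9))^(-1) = ((0 7 5 1)(3 10 11)(6 9))^(-1) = (0 1 5 7)(3 11 10)(6 9)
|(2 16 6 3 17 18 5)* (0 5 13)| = 9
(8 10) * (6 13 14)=[0, 1, 2, 3, 4, 5, 13, 7, 10, 9, 8, 11, 12, 14, 6]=(6 13 14)(8 10)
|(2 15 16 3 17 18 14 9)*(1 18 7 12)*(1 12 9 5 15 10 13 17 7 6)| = |(1 18 14 5 15 16 3 7 9 2 10 13 17 6)| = 14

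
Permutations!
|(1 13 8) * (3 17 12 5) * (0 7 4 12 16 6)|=|(0 7 4 12 5 3 17 16 6)(1 13 8)|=9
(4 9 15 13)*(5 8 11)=[0, 1, 2, 3, 9, 8, 6, 7, 11, 15, 10, 5, 12, 4, 14, 13]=(4 9 15 13)(5 8 11)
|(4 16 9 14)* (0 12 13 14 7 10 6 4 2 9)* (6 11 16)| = 10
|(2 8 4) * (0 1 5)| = 3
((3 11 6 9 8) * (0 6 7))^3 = ((0 6 9 8 3 11 7))^3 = (0 8 7 9 11 6 3)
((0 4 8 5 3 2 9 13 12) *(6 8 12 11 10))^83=(0 12 4)(2 13 10 8 3 9 11 6 5)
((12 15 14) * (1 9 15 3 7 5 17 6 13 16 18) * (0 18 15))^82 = ((0 18 1 9)(3 7 5 17 6 13 16 15 14 12))^82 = (0 1)(3 5 6 16 14)(7 17 13 15 12)(9 18)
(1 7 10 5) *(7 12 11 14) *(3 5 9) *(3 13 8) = (1 12 11 14 7 10 9 13 8 3 5) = [0, 12, 2, 5, 4, 1, 6, 10, 3, 13, 9, 14, 11, 8, 7]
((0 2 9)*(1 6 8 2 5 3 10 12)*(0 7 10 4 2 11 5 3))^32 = (0 10 5 7 11 9 8 2 6 4 1 3 12)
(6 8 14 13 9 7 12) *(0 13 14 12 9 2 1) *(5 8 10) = (14)(0 13 2 1)(5 8 12 6 10)(7 9) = [13, 0, 1, 3, 4, 8, 10, 9, 12, 7, 5, 11, 6, 2, 14]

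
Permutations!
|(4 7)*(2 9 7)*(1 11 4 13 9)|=12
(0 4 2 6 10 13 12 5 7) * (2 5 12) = [4, 1, 6, 3, 5, 7, 10, 0, 8, 9, 13, 11, 12, 2] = (0 4 5 7)(2 6 10 13)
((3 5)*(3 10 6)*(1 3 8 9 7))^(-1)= ((1 3 5 10 6 8 9 7))^(-1)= (1 7 9 8 6 10 5 3)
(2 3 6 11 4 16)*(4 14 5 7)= [0, 1, 3, 6, 16, 7, 11, 4, 8, 9, 10, 14, 12, 13, 5, 15, 2]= (2 3 6 11 14 5 7 4 16)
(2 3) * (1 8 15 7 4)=(1 8 15 7 4)(2 3)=[0, 8, 3, 2, 1, 5, 6, 4, 15, 9, 10, 11, 12, 13, 14, 7]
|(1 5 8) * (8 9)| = 4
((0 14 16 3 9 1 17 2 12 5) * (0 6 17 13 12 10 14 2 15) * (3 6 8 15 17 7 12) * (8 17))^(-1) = (0 15 8 17 5 12 7 6 16 14 10 2)(1 9 3 13)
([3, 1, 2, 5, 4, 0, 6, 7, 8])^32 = (8)(0 5 3)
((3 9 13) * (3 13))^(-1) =((13)(3 9))^(-1) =(13)(3 9)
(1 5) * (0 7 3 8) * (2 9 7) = [2, 5, 9, 8, 4, 1, 6, 3, 0, 7] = (0 2 9 7 3 8)(1 5)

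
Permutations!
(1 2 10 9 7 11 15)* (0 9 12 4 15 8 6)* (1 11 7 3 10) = (0 9 3 10 12 4 15 11 8 6)(1 2) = [9, 2, 1, 10, 15, 5, 0, 7, 6, 3, 12, 8, 4, 13, 14, 11]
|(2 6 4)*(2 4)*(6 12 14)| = 4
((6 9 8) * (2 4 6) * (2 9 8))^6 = (2 4 6 8 9)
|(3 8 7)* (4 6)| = |(3 8 7)(4 6)| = 6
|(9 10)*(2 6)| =|(2 6)(9 10)| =2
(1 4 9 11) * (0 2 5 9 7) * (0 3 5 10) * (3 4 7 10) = (0 2 3 5 9 11 1 7 4 10) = [2, 7, 3, 5, 10, 9, 6, 4, 8, 11, 0, 1]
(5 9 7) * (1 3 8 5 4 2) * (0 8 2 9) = (0 8 5)(1 3 2)(4 9 7) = [8, 3, 1, 2, 9, 0, 6, 4, 5, 7]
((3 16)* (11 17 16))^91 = (3 16 17 11)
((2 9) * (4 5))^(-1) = ((2 9)(4 5))^(-1) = (2 9)(4 5)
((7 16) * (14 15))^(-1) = (7 16)(14 15) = ((7 16)(14 15))^(-1)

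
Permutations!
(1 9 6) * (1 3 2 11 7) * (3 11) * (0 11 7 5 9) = (0 11 5 9 6 7 1)(2 3) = [11, 0, 3, 2, 4, 9, 7, 1, 8, 6, 10, 5]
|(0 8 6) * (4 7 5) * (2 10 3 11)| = 12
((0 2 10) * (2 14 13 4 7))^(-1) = (0 10 2 7 4 13 14)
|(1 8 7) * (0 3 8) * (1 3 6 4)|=|(0 6 4 1)(3 8 7)|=12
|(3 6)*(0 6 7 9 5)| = 6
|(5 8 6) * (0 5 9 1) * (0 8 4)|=12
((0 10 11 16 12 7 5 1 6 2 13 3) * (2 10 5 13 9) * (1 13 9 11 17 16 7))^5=(0 5 13 3)(1 12 16 17 10 6)(2 11 7 9)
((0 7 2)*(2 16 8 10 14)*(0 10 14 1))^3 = ((0 7 16 8 14 2 10 1))^3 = (0 8 10 7 14 1 16 2)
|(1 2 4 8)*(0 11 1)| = 6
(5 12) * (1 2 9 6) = (1 2 9 6)(5 12) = [0, 2, 9, 3, 4, 12, 1, 7, 8, 6, 10, 11, 5]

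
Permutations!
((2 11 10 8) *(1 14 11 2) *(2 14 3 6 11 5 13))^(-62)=((1 3 6 11 10 8)(2 14 5 13))^(-62)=(1 10 6)(2 5)(3 8 11)(13 14)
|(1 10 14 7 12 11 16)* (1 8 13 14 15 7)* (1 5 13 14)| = 11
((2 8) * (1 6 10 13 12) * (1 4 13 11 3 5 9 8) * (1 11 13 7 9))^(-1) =(1 5 3 11 2 8 9 7 4 12 13 10 6)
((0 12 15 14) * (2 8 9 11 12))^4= (0 11)(2 12)(8 15)(9 14)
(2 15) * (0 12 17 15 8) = (0 12 17 15 2 8) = [12, 1, 8, 3, 4, 5, 6, 7, 0, 9, 10, 11, 17, 13, 14, 2, 16, 15]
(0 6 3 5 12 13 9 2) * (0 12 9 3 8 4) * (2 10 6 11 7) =(0 11 7 2 12 13 3 5 9 10 6 8 4) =[11, 1, 12, 5, 0, 9, 8, 2, 4, 10, 6, 7, 13, 3]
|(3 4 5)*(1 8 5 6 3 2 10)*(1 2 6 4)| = |(1 8 5 6 3)(2 10)| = 10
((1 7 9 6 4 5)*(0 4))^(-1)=(0 6 9 7 1 5 4)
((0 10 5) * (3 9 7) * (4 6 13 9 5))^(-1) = ((0 10 4 6 13 9 7 3 5))^(-1) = (0 5 3 7 9 13 6 4 10)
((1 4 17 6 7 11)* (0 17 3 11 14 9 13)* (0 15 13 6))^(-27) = (0 17)(1 4 3 11)(6 7 14 9)(13 15) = ((0 17)(1 4 3 11)(6 7 14 9)(13 15))^(-27)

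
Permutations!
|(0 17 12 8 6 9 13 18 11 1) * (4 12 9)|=28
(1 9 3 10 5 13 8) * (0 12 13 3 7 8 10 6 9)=(0 12 13 10 5 3 6 9 7 8 1)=[12, 0, 2, 6, 4, 3, 9, 8, 1, 7, 5, 11, 13, 10]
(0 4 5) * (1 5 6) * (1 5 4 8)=(0 8 1 4 6 5)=[8, 4, 2, 3, 6, 0, 5, 7, 1]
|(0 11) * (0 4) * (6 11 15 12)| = 6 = |(0 15 12 6 11 4)|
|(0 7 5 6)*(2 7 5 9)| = |(0 5 6)(2 7 9)| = 3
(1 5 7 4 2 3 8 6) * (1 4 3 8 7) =(1 5)(2 8 6 4)(3 7) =[0, 5, 8, 7, 2, 1, 4, 3, 6]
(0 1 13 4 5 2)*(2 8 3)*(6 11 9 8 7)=[1, 13, 0, 2, 5, 7, 11, 6, 3, 8, 10, 9, 12, 4]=(0 1 13 4 5 7 6 11 9 8 3 2)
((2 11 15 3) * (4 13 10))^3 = (2 3 15 11)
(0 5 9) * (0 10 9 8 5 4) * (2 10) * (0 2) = [4, 1, 10, 3, 2, 8, 6, 7, 5, 0, 9] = (0 4 2 10 9)(5 8)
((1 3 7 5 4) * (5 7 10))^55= (10)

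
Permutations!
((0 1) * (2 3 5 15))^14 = (2 5)(3 15)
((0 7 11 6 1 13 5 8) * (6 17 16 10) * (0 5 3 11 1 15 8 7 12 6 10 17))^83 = ((0 12 6 15 8 5 7 1 13 3 11)(16 17))^83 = (0 7 12 1 6 13 15 3 8 11 5)(16 17)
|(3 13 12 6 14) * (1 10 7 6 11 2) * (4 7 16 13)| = |(1 10 16 13 12 11 2)(3 4 7 6 14)| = 35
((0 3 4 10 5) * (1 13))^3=(0 10 3 5 4)(1 13)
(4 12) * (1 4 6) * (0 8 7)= (0 8 7)(1 4 12 6)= [8, 4, 2, 3, 12, 5, 1, 0, 7, 9, 10, 11, 6]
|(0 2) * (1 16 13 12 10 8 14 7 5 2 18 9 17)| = 14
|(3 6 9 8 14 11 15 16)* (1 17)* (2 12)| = |(1 17)(2 12)(3 6 9 8 14 11 15 16)| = 8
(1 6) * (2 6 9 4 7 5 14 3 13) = [0, 9, 6, 13, 7, 14, 1, 5, 8, 4, 10, 11, 12, 2, 3] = (1 9 4 7 5 14 3 13 2 6)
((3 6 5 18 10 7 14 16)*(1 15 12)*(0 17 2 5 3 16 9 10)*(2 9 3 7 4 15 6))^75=(18)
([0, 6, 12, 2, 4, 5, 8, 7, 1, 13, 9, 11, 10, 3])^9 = [0, 1, 9, 10, 4, 5, 6, 7, 8, 2, 3, 11, 13, 12]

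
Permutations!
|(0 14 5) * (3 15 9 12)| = |(0 14 5)(3 15 9 12)| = 12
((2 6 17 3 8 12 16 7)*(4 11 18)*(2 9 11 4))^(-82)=((2 6 17 3 8 12 16 7 9 11 18))^(-82)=(2 16 6 7 17 9 3 11 8 18 12)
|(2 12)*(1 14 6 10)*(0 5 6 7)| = 14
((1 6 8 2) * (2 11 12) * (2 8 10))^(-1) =(1 2 10 6)(8 12 11)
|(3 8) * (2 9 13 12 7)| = |(2 9 13 12 7)(3 8)| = 10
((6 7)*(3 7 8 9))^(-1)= (3 9 8 6 7)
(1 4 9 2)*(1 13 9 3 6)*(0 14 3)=(0 14 3 6 1 4)(2 13 9)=[14, 4, 13, 6, 0, 5, 1, 7, 8, 2, 10, 11, 12, 9, 3]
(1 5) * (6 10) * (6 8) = (1 5)(6 10 8) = [0, 5, 2, 3, 4, 1, 10, 7, 6, 9, 8]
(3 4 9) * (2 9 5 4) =(2 9 3)(4 5) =[0, 1, 9, 2, 5, 4, 6, 7, 8, 3]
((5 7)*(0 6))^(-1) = (0 6)(5 7)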